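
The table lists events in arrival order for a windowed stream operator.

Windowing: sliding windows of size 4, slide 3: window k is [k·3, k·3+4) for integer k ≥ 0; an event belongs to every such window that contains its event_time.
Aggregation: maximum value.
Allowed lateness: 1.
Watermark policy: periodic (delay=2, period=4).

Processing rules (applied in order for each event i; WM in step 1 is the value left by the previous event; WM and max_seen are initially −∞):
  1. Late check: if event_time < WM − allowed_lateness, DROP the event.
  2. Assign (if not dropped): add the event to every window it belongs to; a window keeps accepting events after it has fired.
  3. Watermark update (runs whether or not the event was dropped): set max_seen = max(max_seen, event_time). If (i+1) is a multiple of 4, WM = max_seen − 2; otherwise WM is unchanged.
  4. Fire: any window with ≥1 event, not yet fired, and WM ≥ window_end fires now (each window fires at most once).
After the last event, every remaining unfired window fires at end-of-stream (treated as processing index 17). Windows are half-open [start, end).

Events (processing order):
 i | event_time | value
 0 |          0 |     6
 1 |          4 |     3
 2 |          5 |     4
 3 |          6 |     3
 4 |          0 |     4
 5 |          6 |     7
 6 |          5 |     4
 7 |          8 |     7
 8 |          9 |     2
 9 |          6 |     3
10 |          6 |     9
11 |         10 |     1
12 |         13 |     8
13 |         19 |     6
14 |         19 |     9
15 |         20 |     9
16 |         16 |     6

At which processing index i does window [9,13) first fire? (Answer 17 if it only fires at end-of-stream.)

15

i=0 t=0 v=6: → [0,4); WM=−∞
i=1 t=4 v=3: → [3,7); WM=−∞
i=2 t=5 v=4: → [3,7); WM=−∞
i=3 t=6 v=3: → [6,10),[3,7); WM=4; [0,4) fires=6
i=4 t=0 v=4: DROP (t<4-1); WM=4
i=5 t=6 v=7: → [6,10),[3,7); WM=4
i=6 t=5 v=4: → [3,7); WM=4
i=7 t=8 v=7: → [6,10); WM=6
i=8 t=9 v=2: → [9,13),[6,10); WM=6
i=9 t=6 v=3: → [6,10),[3,7); WM=6
i=10 t=6 v=9: → [6,10),[3,7); WM=6
i=11 t=10 v=1: → [9,13); WM=8; [3,7) fires=9
i=12 t=13 v=8: → [12,16); WM=8
i=13 t=19 v=6: → [18,22); WM=8
i=14 t=19 v=9: → [18,22); WM=8
i=15 t=20 v=9: → [18,22); WM=18; [6,10) fires=9 [9,13) fires=2 [12,16) fires=8
i=16 t=16 v=6: DROP (t<18-1); WM=18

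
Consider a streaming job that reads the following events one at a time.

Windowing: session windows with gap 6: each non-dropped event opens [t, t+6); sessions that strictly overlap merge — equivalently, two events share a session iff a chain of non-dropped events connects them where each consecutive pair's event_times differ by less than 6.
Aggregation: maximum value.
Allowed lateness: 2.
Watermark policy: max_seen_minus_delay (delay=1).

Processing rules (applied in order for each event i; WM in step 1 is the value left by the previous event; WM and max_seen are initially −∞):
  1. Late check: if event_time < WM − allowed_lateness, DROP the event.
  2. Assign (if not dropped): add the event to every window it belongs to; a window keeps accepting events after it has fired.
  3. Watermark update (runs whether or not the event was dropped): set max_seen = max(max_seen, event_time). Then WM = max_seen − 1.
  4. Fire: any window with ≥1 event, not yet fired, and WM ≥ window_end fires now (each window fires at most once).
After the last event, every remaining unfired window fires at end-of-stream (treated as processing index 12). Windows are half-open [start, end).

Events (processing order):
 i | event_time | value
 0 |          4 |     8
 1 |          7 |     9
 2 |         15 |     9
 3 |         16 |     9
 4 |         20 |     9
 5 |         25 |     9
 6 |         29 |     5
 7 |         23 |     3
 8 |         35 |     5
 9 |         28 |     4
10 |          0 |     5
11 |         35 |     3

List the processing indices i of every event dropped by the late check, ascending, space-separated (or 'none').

i=0 t=4 v=8: → [4,10); WM=3
i=1 t=7 v=9: → [4,13); WM=6
i=2 t=15 v=9: → [15,21); WM=14
i=3 t=16 v=9: → [15,22); WM=15
i=4 t=20 v=9: → [15,26); WM=19
i=5 t=25 v=9: → [15,31); WM=24
i=6 t=29 v=5: → [15,35); WM=28
i=7 t=23 v=3: DROP (t<28-2); WM=28
i=8 t=35 v=5: → [35,41); WM=34
i=9 t=28 v=4: DROP (t<34-2); WM=34
i=10 t=0 v=5: DROP (t<34-2); WM=34
i=11 t=35 v=3: → [35,41); WM=34

7 9 10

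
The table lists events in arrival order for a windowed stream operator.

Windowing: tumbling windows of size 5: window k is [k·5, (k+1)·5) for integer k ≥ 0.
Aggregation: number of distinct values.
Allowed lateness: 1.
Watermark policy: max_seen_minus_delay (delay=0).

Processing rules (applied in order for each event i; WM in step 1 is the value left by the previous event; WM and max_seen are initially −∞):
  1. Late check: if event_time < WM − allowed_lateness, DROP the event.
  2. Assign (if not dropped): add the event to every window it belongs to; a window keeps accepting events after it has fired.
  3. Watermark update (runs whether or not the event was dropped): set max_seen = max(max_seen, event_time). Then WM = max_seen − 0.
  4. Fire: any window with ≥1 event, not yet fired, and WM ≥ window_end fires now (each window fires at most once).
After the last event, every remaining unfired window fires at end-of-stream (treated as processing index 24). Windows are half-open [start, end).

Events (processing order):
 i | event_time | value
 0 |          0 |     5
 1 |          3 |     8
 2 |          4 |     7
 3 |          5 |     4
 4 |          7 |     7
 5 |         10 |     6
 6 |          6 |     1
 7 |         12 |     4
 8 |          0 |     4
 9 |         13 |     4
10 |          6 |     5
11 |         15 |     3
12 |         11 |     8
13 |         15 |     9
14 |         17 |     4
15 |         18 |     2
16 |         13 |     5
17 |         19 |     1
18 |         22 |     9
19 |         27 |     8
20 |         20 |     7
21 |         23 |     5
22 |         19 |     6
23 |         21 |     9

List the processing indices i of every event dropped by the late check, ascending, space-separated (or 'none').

6 8 10 12 16 20 21 22 23

i=0 t=0 v=5: → [0,5); WM=0
i=1 t=3 v=8: → [0,5); WM=3
i=2 t=4 v=7: → [0,5); WM=4
i=3 t=5 v=4: → [5,10); WM=5; [0,5) fires=3
i=4 t=7 v=7: → [5,10); WM=7
i=5 t=10 v=6: → [10,15); WM=10; [5,10) fires=2
i=6 t=6 v=1: DROP (t<10-1); WM=10
i=7 t=12 v=4: → [10,15); WM=12
i=8 t=0 v=4: DROP (t<12-1); WM=12
i=9 t=13 v=4: → [10,15); WM=13
i=10 t=6 v=5: DROP (t<13-1); WM=13
i=11 t=15 v=3: → [15,20); WM=15; [10,15) fires=2
i=12 t=11 v=8: DROP (t<15-1); WM=15
i=13 t=15 v=9: → [15,20); WM=15
i=14 t=17 v=4: → [15,20); WM=17
i=15 t=18 v=2: → [15,20); WM=18
i=16 t=13 v=5: DROP (t<18-1); WM=18
i=17 t=19 v=1: → [15,20); WM=19
i=18 t=22 v=9: → [20,25); WM=22; [15,20) fires=5
i=19 t=27 v=8: → [25,30); WM=27; [20,25) fires=1
i=20 t=20 v=7: DROP (t<27-1); WM=27
i=21 t=23 v=5: DROP (t<27-1); WM=27
i=22 t=19 v=6: DROP (t<27-1); WM=27
i=23 t=21 v=9: DROP (t<27-1); WM=27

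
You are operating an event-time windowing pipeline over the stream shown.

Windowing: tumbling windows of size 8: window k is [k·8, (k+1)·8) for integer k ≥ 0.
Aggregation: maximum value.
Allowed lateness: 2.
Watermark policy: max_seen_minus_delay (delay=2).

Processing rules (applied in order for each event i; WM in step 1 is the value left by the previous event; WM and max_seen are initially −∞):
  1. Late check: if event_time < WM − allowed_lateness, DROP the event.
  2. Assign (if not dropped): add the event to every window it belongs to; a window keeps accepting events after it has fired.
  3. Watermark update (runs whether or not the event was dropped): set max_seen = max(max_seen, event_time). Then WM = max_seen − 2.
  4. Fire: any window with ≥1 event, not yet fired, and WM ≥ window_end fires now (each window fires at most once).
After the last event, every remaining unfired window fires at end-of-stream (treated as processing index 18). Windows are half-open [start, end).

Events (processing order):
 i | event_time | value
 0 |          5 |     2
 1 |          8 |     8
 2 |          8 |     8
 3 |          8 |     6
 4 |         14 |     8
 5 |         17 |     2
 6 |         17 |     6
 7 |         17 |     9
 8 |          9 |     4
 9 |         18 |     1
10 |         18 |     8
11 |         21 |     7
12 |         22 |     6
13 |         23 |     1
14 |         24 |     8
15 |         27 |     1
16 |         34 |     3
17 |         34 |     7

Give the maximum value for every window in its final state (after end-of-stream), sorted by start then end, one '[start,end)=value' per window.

i=0 t=5 v=2: → [0,8); WM=3
i=1 t=8 v=8: → [8,16); WM=6
i=2 t=8 v=8: → [8,16); WM=6
i=3 t=8 v=6: → [8,16); WM=6
i=4 t=14 v=8: → [8,16); WM=12; [0,8) fires=2
i=5 t=17 v=2: → [16,24); WM=15
i=6 t=17 v=6: → [16,24); WM=15
i=7 t=17 v=9: → [16,24); WM=15
i=8 t=9 v=4: DROP (t<15-2); WM=15
i=9 t=18 v=1: → [16,24); WM=16; [8,16) fires=8
i=10 t=18 v=8: → [16,24); WM=16
i=11 t=21 v=7: → [16,24); WM=19
i=12 t=22 v=6: → [16,24); WM=20
i=13 t=23 v=1: → [16,24); WM=21
i=14 t=24 v=8: → [24,32); WM=22
i=15 t=27 v=1: → [24,32); WM=25; [16,24) fires=9
i=16 t=34 v=3: → [32,40); WM=32; [24,32) fires=8
i=17 t=34 v=7: → [32,40); WM=32

[0,8)=2 [8,16)=8 [16,24)=9 [24,32)=8 [32,40)=7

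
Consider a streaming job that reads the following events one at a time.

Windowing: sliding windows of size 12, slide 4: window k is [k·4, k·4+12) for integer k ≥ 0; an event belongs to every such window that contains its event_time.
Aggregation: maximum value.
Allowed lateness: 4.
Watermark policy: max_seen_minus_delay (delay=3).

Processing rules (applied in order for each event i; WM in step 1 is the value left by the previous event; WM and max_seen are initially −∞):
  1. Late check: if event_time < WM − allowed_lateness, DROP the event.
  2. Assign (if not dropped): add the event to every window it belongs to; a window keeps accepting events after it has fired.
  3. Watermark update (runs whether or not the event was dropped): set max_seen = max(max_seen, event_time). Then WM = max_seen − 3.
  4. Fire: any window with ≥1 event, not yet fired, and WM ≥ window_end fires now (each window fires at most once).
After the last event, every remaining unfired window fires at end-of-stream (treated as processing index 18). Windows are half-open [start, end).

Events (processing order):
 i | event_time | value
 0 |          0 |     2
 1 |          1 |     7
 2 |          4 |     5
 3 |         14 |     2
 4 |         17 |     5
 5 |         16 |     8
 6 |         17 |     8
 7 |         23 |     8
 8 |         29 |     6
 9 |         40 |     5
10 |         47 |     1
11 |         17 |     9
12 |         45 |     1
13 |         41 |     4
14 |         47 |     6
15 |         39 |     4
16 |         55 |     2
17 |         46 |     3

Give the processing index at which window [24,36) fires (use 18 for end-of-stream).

9

i=0 t=0 v=2: → [0,12); WM=-3
i=1 t=1 v=7: → [0,12); WM=-2
i=2 t=4 v=5: → [4,16),[0,12); WM=1
i=3 t=14 v=2: → [12,24),[8,20),[4,16); WM=11
i=4 t=17 v=5: → [16,28),[12,24),[8,20); WM=14; [0,12) fires=7
i=5 t=16 v=8: → [16,28),[12,24),[8,20); WM=14
i=6 t=17 v=8: → [16,28),[12,24),[8,20); WM=14
i=7 t=23 v=8: → [20,32),[16,28),[12,24); WM=20; [4,16) fires=5 [8,20) fires=8
i=8 t=29 v=6: → [28,40),[24,36),[20,32); WM=26; [12,24) fires=8
i=9 t=40 v=5: → [40,52),[36,48),[32,44); WM=37; [16,28) fires=8 [20,32) fires=8 [24,36) fires=6
i=10 t=47 v=1: → [44,56),[40,52),[36,48); WM=44; [28,40) fires=6 [32,44) fires=5
i=11 t=17 v=9: DROP (t<44-4); WM=44
i=12 t=45 v=1: → [44,56),[40,52),[36,48); WM=44
i=13 t=41 v=4: → [40,52),[36,48),[32,44); WM=44
i=14 t=47 v=6: → [44,56),[40,52),[36,48); WM=44
i=15 t=39 v=4: DROP (t<44-4); WM=44
i=16 t=55 v=2: → [52,64),[48,60),[44,56); WM=52; [36,48) fires=6 [40,52) fires=6
i=17 t=46 v=3: DROP (t<52-4); WM=52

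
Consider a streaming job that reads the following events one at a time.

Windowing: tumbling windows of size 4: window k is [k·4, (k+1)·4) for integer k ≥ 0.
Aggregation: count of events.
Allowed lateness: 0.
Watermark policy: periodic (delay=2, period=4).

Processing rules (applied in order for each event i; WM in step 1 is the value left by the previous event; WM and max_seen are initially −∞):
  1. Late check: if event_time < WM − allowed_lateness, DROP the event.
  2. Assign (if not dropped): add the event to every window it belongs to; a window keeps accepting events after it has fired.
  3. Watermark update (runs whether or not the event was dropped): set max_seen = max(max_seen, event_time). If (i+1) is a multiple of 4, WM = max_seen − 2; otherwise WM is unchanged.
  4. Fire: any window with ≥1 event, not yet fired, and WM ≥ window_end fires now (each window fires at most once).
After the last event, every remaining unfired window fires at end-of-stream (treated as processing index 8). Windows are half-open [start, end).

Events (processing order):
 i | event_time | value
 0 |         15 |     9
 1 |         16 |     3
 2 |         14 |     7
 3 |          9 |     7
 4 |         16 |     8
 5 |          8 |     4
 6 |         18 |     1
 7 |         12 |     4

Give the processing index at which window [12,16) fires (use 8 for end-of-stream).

7

i=0 t=15 v=9: → [12,16); WM=−∞
i=1 t=16 v=3: → [16,20); WM=−∞
i=2 t=14 v=7: → [12,16); WM=−∞
i=3 t=9 v=7: → [8,12); WM=14; [8,12) fires=1
i=4 t=16 v=8: → [16,20); WM=14
i=5 t=8 v=4: DROP (t<14-0); WM=14
i=6 t=18 v=1: → [16,20); WM=14
i=7 t=12 v=4: DROP (t<14-0); WM=16; [12,16) fires=2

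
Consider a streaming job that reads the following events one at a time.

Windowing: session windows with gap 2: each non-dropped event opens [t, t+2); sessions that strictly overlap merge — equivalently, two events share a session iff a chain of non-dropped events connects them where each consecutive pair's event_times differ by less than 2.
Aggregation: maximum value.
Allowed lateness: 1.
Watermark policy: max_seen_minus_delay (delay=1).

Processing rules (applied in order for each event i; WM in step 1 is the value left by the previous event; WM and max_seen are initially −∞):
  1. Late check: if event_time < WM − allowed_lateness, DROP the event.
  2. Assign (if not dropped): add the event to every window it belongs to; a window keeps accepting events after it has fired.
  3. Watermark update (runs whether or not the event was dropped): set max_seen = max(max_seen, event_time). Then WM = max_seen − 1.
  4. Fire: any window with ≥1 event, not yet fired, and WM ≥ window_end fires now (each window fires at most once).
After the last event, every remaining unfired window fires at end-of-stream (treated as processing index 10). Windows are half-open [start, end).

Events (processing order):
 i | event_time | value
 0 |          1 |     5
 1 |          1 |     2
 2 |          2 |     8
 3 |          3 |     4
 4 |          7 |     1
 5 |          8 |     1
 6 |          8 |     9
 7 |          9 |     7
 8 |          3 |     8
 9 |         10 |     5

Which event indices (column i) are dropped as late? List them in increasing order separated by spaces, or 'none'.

i=0 t=1 v=5: → [1,3); WM=0
i=1 t=1 v=2: → [1,3); WM=0
i=2 t=2 v=8: → [1,4); WM=1
i=3 t=3 v=4: → [1,5); WM=2
i=4 t=7 v=1: → [7,9); WM=6
i=5 t=8 v=1: → [7,10); WM=7
i=6 t=8 v=9: → [7,10); WM=7
i=7 t=9 v=7: → [7,11); WM=8
i=8 t=3 v=8: DROP (t<8-1); WM=8
i=9 t=10 v=5: → [7,12); WM=9

8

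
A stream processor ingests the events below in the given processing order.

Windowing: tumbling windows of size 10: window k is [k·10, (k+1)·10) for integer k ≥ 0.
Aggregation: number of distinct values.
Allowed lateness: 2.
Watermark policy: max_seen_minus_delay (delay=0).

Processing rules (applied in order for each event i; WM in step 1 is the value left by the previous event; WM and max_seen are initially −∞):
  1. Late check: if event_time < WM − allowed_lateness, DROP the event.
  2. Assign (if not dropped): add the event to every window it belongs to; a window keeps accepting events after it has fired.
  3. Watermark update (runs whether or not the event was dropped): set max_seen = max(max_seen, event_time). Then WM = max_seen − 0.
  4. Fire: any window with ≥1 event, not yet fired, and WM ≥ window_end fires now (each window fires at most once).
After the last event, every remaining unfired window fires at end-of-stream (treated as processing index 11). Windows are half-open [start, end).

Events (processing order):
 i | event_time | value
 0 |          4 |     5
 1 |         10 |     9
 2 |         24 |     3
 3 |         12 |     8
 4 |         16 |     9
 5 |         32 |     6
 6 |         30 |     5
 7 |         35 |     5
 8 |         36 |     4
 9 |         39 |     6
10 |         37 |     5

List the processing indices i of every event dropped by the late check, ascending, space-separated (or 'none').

3 4

i=0 t=4 v=5: → [0,10); WM=4
i=1 t=10 v=9: → [10,20); WM=10; [0,10) fires=1
i=2 t=24 v=3: → [20,30); WM=24; [10,20) fires=1
i=3 t=12 v=8: DROP (t<24-2); WM=24
i=4 t=16 v=9: DROP (t<24-2); WM=24
i=5 t=32 v=6: → [30,40); WM=32; [20,30) fires=1
i=6 t=30 v=5: → [30,40); WM=32
i=7 t=35 v=5: → [30,40); WM=35
i=8 t=36 v=4: → [30,40); WM=36
i=9 t=39 v=6: → [30,40); WM=39
i=10 t=37 v=5: → [30,40); WM=39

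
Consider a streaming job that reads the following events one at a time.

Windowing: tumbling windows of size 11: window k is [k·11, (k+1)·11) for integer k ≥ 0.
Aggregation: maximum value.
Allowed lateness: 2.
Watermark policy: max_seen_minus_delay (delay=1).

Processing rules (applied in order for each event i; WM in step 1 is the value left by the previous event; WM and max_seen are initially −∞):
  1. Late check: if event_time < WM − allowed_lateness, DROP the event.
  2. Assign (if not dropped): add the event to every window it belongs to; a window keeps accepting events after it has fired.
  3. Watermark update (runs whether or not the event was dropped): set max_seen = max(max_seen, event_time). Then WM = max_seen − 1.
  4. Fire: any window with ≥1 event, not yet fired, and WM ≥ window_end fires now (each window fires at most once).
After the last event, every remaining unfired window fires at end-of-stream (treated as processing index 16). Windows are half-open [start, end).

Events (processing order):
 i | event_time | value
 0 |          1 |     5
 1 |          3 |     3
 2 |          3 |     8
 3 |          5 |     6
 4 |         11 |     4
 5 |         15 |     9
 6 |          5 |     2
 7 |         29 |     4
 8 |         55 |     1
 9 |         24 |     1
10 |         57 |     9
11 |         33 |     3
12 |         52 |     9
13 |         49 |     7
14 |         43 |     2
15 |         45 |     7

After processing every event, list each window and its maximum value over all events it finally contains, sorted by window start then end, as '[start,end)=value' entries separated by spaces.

i=0 t=1 v=5: → [0,11); WM=0
i=1 t=3 v=3: → [0,11); WM=2
i=2 t=3 v=8: → [0,11); WM=2
i=3 t=5 v=6: → [0,11); WM=4
i=4 t=11 v=4: → [11,22); WM=10
i=5 t=15 v=9: → [11,22); WM=14; [0,11) fires=8
i=6 t=5 v=2: DROP (t<14-2); WM=14
i=7 t=29 v=4: → [22,33); WM=28; [11,22) fires=9
i=8 t=55 v=1: → [55,66); WM=54; [22,33) fires=4
i=9 t=24 v=1: DROP (t<54-2); WM=54
i=10 t=57 v=9: → [55,66); WM=56
i=11 t=33 v=3: DROP (t<56-2); WM=56
i=12 t=52 v=9: DROP (t<56-2); WM=56
i=13 t=49 v=7: DROP (t<56-2); WM=56
i=14 t=43 v=2: DROP (t<56-2); WM=56
i=15 t=45 v=7: DROP (t<56-2); WM=56

[0,11)=8 [11,22)=9 [22,33)=4 [55,66)=9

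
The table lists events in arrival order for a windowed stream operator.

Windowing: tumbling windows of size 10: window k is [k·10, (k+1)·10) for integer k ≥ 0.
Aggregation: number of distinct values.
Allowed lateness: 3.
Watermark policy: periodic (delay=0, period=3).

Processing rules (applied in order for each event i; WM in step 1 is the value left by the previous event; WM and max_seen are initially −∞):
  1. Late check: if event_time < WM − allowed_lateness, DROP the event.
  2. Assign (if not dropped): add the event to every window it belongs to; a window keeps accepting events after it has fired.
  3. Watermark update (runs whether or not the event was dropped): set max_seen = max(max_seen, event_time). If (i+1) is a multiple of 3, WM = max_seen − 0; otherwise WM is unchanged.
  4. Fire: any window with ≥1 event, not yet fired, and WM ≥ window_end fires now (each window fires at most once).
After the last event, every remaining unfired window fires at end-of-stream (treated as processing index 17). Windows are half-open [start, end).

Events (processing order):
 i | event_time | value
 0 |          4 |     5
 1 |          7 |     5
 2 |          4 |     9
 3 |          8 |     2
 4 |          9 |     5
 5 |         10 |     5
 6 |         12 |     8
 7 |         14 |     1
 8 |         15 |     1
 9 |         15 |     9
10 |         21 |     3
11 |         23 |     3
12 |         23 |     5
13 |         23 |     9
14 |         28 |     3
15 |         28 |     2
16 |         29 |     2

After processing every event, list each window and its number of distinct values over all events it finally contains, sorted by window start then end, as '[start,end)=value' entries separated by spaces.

[0,10)=3 [10,20)=4 [20,30)=4

i=0 t=4 v=5: → [0,10); WM=−∞
i=1 t=7 v=5: → [0,10); WM=−∞
i=2 t=4 v=9: → [0,10); WM=7
i=3 t=8 v=2: → [0,10); WM=7
i=4 t=9 v=5: → [0,10); WM=7
i=5 t=10 v=5: → [10,20); WM=10; [0,10) fires=3
i=6 t=12 v=8: → [10,20); WM=10
i=7 t=14 v=1: → [10,20); WM=10
i=8 t=15 v=1: → [10,20); WM=15
i=9 t=15 v=9: → [10,20); WM=15
i=10 t=21 v=3: → [20,30); WM=15
i=11 t=23 v=3: → [20,30); WM=23; [10,20) fires=4
i=12 t=23 v=5: → [20,30); WM=23
i=13 t=23 v=9: → [20,30); WM=23
i=14 t=28 v=3: → [20,30); WM=28
i=15 t=28 v=2: → [20,30); WM=28
i=16 t=29 v=2: → [20,30); WM=28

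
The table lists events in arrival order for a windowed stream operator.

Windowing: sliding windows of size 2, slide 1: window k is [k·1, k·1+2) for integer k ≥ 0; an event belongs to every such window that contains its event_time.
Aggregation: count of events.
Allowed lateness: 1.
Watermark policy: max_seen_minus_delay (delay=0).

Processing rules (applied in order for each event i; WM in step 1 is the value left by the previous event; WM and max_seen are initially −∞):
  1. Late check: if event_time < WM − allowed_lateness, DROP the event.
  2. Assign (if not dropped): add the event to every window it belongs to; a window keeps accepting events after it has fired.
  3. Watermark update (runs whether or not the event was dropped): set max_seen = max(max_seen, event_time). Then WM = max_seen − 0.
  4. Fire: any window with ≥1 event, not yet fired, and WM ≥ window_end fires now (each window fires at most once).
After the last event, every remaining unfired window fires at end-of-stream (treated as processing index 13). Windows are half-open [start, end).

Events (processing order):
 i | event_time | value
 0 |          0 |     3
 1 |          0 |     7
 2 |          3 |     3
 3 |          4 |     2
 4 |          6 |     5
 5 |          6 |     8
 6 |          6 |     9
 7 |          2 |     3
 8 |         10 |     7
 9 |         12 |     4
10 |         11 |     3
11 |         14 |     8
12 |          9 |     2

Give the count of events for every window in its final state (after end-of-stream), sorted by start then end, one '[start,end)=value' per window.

[0,2)=2 [2,4)=1 [3,5)=2 [4,6)=1 [5,7)=3 [6,8)=3 [9,11)=1 [10,12)=2 [11,13)=2 [12,14)=1 [13,15)=1 [14,16)=1

i=0 t=0 v=3: → [0,2); WM=0
i=1 t=0 v=7: → [0,2); WM=0
i=2 t=3 v=3: → [3,5),[2,4); WM=3; [0,2) fires=2
i=3 t=4 v=2: → [4,6),[3,5); WM=4; [2,4) fires=1
i=4 t=6 v=5: → [6,8),[5,7); WM=6; [3,5) fires=2 [4,6) fires=1
i=5 t=6 v=8: → [6,8),[5,7); WM=6
i=6 t=6 v=9: → [6,8),[5,7); WM=6
i=7 t=2 v=3: DROP (t<6-1); WM=6
i=8 t=10 v=7: → [10,12),[9,11); WM=10; [5,7) fires=3 [6,8) fires=3
i=9 t=12 v=4: → [12,14),[11,13); WM=12; [9,11) fires=1 [10,12) fires=1
i=10 t=11 v=3: → [11,13),[10,12); WM=12
i=11 t=14 v=8: → [14,16),[13,15); WM=14; [11,13) fires=2 [12,14) fires=1
i=12 t=9 v=2: DROP (t<14-1); WM=14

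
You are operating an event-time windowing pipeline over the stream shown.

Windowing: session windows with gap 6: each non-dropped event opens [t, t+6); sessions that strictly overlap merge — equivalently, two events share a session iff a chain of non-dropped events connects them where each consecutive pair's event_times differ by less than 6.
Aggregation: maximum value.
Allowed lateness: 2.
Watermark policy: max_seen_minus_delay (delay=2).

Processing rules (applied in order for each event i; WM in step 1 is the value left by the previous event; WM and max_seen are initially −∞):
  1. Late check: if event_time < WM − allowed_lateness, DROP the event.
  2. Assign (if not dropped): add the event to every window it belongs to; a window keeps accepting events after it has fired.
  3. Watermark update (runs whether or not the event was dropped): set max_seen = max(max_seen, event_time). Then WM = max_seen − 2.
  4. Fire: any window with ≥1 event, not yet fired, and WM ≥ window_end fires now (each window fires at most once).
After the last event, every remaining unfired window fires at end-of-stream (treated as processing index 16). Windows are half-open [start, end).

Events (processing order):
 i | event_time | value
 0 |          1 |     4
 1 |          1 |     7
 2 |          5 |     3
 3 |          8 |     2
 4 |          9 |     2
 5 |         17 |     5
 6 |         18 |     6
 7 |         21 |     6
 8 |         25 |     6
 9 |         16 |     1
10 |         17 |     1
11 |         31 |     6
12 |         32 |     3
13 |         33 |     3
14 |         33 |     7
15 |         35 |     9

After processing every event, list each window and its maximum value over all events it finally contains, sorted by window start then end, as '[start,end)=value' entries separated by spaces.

i=0 t=1 v=4: → [1,7); WM=-1
i=1 t=1 v=7: → [1,7); WM=-1
i=2 t=5 v=3: → [1,11); WM=3
i=3 t=8 v=2: → [1,14); WM=6
i=4 t=9 v=2: → [1,15); WM=7
i=5 t=17 v=5: → [17,23); WM=15
i=6 t=18 v=6: → [17,24); WM=16
i=7 t=21 v=6: → [17,27); WM=19
i=8 t=25 v=6: → [17,31); WM=23
i=9 t=16 v=1: DROP (t<23-2); WM=23
i=10 t=17 v=1: DROP (t<23-2); WM=23
i=11 t=31 v=6: → [31,37); WM=29
i=12 t=32 v=3: → [31,38); WM=30
i=13 t=33 v=3: → [31,39); WM=31
i=14 t=33 v=7: → [31,39); WM=31
i=15 t=35 v=9: → [31,41); WM=33

[1,15)=7 [17,31)=6 [31,41)=9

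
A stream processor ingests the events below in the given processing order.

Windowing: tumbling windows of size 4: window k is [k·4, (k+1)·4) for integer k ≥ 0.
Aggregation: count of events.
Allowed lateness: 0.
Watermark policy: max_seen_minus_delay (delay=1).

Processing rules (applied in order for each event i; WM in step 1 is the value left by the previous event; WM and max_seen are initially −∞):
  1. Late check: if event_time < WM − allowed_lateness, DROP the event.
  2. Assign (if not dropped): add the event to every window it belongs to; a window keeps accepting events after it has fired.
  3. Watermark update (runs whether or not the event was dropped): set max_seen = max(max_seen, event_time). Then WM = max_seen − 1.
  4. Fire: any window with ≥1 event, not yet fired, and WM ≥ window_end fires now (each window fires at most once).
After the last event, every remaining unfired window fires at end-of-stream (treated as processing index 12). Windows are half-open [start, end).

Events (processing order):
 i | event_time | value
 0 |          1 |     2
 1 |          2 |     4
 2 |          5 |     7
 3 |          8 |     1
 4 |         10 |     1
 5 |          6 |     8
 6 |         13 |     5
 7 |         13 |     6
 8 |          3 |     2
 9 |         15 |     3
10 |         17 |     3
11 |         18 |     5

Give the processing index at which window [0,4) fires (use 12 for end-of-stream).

2

i=0 t=1 v=2: → [0,4); WM=0
i=1 t=2 v=4: → [0,4); WM=1
i=2 t=5 v=7: → [4,8); WM=4; [0,4) fires=2
i=3 t=8 v=1: → [8,12); WM=7
i=4 t=10 v=1: → [8,12); WM=9; [4,8) fires=1
i=5 t=6 v=8: DROP (t<9-0); WM=9
i=6 t=13 v=5: → [12,16); WM=12; [8,12) fires=2
i=7 t=13 v=6: → [12,16); WM=12
i=8 t=3 v=2: DROP (t<12-0); WM=12
i=9 t=15 v=3: → [12,16); WM=14
i=10 t=17 v=3: → [16,20); WM=16; [12,16) fires=3
i=11 t=18 v=5: → [16,20); WM=17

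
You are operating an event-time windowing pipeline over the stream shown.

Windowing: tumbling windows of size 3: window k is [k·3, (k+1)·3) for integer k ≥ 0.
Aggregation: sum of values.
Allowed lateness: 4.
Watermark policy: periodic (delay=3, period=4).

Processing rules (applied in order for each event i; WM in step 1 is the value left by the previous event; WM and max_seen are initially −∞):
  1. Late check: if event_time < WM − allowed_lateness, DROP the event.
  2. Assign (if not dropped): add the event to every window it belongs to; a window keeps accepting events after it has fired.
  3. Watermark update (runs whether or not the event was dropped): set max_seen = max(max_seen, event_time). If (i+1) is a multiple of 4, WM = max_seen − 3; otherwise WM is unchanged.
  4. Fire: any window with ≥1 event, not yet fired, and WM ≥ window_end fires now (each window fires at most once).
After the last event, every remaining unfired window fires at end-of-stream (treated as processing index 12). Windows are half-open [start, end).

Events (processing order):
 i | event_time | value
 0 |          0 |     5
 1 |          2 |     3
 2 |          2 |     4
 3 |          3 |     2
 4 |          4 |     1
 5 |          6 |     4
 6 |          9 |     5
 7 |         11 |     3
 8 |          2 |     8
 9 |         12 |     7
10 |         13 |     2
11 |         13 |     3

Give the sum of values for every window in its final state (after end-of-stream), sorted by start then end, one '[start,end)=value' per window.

i=0 t=0 v=5: → [0,3); WM=−∞
i=1 t=2 v=3: → [0,3); WM=−∞
i=2 t=2 v=4: → [0,3); WM=−∞
i=3 t=3 v=2: → [3,6); WM=0
i=4 t=4 v=1: → [3,6); WM=0
i=5 t=6 v=4: → [6,9); WM=0
i=6 t=9 v=5: → [9,12); WM=0
i=7 t=11 v=3: → [9,12); WM=8; [0,3) fires=12 [3,6) fires=3
i=8 t=2 v=8: DROP (t<8-4); WM=8
i=9 t=12 v=7: → [12,15); WM=8
i=10 t=13 v=2: → [12,15); WM=8
i=11 t=13 v=3: → [12,15); WM=10; [6,9) fires=4

[0,3)=12 [3,6)=3 [6,9)=4 [9,12)=8 [12,15)=12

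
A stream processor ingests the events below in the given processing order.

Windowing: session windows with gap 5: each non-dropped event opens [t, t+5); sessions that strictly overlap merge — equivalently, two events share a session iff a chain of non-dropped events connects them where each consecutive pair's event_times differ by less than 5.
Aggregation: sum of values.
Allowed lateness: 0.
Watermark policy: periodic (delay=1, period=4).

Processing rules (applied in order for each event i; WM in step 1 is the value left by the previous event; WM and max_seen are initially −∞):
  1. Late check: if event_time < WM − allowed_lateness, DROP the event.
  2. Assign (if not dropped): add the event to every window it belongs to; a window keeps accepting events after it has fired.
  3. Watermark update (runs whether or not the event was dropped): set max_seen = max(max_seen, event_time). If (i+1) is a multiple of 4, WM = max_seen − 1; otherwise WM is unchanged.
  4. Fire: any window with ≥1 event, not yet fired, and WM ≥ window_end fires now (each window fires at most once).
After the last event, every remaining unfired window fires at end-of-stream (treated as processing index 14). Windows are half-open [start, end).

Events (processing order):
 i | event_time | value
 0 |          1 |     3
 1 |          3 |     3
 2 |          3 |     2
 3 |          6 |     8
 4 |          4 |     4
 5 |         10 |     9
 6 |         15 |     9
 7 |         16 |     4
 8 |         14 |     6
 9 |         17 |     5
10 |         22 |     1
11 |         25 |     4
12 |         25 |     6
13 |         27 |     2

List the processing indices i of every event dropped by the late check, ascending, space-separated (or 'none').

i=0 t=1 v=3: → [1,6); WM=−∞
i=1 t=3 v=3: → [1,8); WM=−∞
i=2 t=3 v=2: → [1,8); WM=−∞
i=3 t=6 v=8: → [1,11); WM=5
i=4 t=4 v=4: DROP (t<5-0); WM=5
i=5 t=10 v=9: → [1,15); WM=5
i=6 t=15 v=9: → [15,20); WM=5
i=7 t=16 v=4: → [15,21); WM=15
i=8 t=14 v=6: DROP (t<15-0); WM=15
i=9 t=17 v=5: → [15,22); WM=15
i=10 t=22 v=1: → [22,27); WM=15
i=11 t=25 v=4: → [22,30); WM=24
i=12 t=25 v=6: → [22,30); WM=24
i=13 t=27 v=2: → [22,32); WM=24

4 8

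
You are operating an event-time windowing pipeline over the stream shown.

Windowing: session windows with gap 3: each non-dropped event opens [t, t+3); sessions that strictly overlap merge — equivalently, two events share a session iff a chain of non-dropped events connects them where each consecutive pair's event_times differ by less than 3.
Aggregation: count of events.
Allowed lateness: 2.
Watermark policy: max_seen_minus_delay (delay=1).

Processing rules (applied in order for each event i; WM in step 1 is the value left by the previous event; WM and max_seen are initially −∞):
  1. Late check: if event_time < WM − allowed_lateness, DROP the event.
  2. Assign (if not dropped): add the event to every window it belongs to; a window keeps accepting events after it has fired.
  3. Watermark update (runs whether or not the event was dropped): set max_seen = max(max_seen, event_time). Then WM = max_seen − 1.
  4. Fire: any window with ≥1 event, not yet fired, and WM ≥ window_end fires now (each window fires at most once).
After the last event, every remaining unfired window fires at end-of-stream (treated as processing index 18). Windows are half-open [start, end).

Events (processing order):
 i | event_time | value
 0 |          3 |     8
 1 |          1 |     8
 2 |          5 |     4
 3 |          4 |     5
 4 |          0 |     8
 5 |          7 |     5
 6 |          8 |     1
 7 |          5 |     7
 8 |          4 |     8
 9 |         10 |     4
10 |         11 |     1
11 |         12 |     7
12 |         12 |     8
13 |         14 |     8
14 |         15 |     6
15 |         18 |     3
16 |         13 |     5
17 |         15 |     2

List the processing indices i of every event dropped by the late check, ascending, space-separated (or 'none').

4 8 16

i=0 t=3 v=8: → [3,6); WM=2
i=1 t=1 v=8: → [1,6); WM=2
i=2 t=5 v=4: → [1,8); WM=4
i=3 t=4 v=5: → [1,8); WM=4
i=4 t=0 v=8: DROP (t<4-2); WM=4
i=5 t=7 v=5: → [1,10); WM=6
i=6 t=8 v=1: → [1,11); WM=7
i=7 t=5 v=7: → [1,11); WM=7
i=8 t=4 v=8: DROP (t<7-2); WM=7
i=9 t=10 v=4: → [1,13); WM=9
i=10 t=11 v=1: → [1,14); WM=10
i=11 t=12 v=7: → [1,15); WM=11
i=12 t=12 v=8: → [1,15); WM=11
i=13 t=14 v=8: → [1,17); WM=13
i=14 t=15 v=6: → [1,18); WM=14
i=15 t=18 v=3: → [18,21); WM=17
i=16 t=13 v=5: DROP (t<17-2); WM=17
i=17 t=15 v=2: → [1,18); WM=17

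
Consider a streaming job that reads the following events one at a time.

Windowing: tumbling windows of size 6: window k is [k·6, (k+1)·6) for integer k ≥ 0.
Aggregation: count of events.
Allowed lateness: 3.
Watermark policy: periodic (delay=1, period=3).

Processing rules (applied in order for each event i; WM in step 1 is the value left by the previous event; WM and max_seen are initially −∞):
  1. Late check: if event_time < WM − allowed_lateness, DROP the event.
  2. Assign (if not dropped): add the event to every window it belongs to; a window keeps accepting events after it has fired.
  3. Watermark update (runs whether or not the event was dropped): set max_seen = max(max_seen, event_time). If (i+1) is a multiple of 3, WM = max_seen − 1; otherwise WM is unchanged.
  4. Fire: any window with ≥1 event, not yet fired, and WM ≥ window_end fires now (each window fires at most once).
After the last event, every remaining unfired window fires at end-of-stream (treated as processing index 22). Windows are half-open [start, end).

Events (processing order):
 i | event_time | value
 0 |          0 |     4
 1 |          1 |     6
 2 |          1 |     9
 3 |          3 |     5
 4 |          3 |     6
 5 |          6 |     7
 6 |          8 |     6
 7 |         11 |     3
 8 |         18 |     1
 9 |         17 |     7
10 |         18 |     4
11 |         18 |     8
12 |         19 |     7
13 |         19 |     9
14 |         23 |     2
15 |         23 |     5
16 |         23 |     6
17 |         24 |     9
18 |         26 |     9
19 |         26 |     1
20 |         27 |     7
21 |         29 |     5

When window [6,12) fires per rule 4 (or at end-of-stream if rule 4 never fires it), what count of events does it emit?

3

i=0 t=0 v=4: → [0,6); WM=−∞
i=1 t=1 v=6: → [0,6); WM=−∞
i=2 t=1 v=9: → [0,6); WM=0
i=3 t=3 v=5: → [0,6); WM=0
i=4 t=3 v=6: → [0,6); WM=0
i=5 t=6 v=7: → [6,12); WM=5
i=6 t=8 v=6: → [6,12); WM=5
i=7 t=11 v=3: → [6,12); WM=5
i=8 t=18 v=1: → [18,24); WM=17; [0,6) fires=5 [6,12) fires=3
i=9 t=17 v=7: → [12,18); WM=17
i=10 t=18 v=4: → [18,24); WM=17
i=11 t=18 v=8: → [18,24); WM=17
i=12 t=19 v=7: → [18,24); WM=17
i=13 t=19 v=9: → [18,24); WM=17
i=14 t=23 v=2: → [18,24); WM=22; [12,18) fires=1
i=15 t=23 v=5: → [18,24); WM=22
i=16 t=23 v=6: → [18,24); WM=22
i=17 t=24 v=9: → [24,30); WM=23
i=18 t=26 v=9: → [24,30); WM=23
i=19 t=26 v=1: → [24,30); WM=23
i=20 t=27 v=7: → [24,30); WM=26; [18,24) fires=8
i=21 t=29 v=5: → [24,30); WM=26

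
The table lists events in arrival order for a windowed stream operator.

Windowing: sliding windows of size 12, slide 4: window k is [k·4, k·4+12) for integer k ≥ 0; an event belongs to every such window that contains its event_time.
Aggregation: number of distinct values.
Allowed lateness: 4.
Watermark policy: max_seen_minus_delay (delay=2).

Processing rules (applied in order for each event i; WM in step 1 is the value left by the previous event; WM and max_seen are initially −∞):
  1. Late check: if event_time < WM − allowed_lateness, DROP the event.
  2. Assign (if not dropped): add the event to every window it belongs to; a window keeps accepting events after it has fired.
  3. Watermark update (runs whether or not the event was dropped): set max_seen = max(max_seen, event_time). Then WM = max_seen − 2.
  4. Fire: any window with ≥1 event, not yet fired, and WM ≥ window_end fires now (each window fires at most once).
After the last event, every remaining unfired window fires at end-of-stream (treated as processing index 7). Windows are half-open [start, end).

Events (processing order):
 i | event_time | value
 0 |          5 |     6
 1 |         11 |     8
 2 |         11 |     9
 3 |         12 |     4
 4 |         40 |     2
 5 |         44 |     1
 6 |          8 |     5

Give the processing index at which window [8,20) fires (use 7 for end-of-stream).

4

i=0 t=5 v=6: → [4,16),[0,12); WM=3
i=1 t=11 v=8: → [8,20),[4,16),[0,12); WM=9
i=2 t=11 v=9: → [8,20),[4,16),[0,12); WM=9
i=3 t=12 v=4: → [12,24),[8,20),[4,16); WM=10
i=4 t=40 v=2: → [40,52),[36,48),[32,44); WM=38; [0,12) fires=3 [4,16) fires=4 [8,20) fires=3 [12,24) fires=1
i=5 t=44 v=1: → [44,56),[40,52),[36,48); WM=42
i=6 t=8 v=5: DROP (t<42-4); WM=42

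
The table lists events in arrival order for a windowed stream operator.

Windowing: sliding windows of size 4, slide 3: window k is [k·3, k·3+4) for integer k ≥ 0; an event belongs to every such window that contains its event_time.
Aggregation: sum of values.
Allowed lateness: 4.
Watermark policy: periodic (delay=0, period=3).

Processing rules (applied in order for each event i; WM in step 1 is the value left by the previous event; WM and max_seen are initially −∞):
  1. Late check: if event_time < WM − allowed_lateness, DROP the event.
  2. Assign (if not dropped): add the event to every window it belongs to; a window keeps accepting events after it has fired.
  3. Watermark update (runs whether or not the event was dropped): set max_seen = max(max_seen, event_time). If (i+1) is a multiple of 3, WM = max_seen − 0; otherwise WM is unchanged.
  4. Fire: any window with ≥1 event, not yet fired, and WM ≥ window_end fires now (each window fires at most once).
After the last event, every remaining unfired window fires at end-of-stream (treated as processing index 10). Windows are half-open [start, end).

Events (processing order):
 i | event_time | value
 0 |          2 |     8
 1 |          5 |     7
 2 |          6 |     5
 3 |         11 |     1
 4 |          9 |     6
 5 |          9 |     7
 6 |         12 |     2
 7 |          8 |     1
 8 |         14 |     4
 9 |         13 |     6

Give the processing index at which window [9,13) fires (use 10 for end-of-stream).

8

i=0 t=2 v=8: → [0,4); WM=−∞
i=1 t=5 v=7: → [3,7); WM=−∞
i=2 t=6 v=5: → [6,10),[3,7); WM=6; [0,4) fires=8
i=3 t=11 v=1: → [9,13); WM=6
i=4 t=9 v=6: → [9,13),[6,10); WM=6
i=5 t=9 v=7: → [9,13),[6,10); WM=11; [3,7) fires=12 [6,10) fires=18
i=6 t=12 v=2: → [12,16),[9,13); WM=11
i=7 t=8 v=1: → [6,10); WM=11
i=8 t=14 v=4: → [12,16); WM=14; [9,13) fires=16
i=9 t=13 v=6: → [12,16); WM=14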